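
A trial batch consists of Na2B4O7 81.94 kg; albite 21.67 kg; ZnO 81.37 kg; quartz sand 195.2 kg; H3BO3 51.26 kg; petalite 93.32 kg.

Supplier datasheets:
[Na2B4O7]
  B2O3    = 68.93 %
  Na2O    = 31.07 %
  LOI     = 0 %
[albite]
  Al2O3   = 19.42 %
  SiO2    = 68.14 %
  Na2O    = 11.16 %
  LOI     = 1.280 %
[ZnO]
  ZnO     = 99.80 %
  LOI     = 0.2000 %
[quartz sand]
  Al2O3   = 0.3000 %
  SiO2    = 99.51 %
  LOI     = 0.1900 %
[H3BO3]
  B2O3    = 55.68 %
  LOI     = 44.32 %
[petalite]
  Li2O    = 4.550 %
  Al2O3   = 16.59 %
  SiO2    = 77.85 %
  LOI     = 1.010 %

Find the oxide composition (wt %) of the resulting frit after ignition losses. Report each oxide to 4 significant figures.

Glass mass = 500.3 kg (batch 524.8 − LOI 24.47).
Composition: B2O3 16.99%, ZnO 16.23%, Li2O 0.8487%, Al2O3 4.053%, SiO2 56.30%, Na2O 5.572%

Mid-chain values are shown rounded to 4 significant digits when written out; full precision is maintained end to end; each reported number takes a single rounding — all derived quantities, including LOI, glass mass, the totals, the yield, the six compositions, are re-derived from the batch weights for 500.3 kg of glass at full precision precisely as stated by either problem or answer.
Oxide-by-oxide delivered mass:
  B2O3: 81.94·0.6893 + 51.26·0.5568 = 85.02 kg
  ZnO: 81.37·0.9980 = 81.21 kg
  Li2O: 93.32·0.04550 = 4.246 kg
  Al2O3: 21.67·0.1942 + 195.2·0.003000 + 93.32·0.1659 = 20.28 kg
  SiO2: 21.67·0.6814 + 195.2·0.9951 + 93.32·0.7785 = 281.7 kg
  Na2O: 81.94·0.3107 + 21.67·0.1116 = 27.88 kg
LOI: 21.67·0.01280 + 81.37·0.002000 + 195.2·0.001900 + 51.26·0.4432 + 93.32·0.01010 = 24.47 kg
Glass mass = batch − LOI = 524.8 − 24.47 = 500.3 kg (the oxide masses sum to this)
wt %: oxide over glass, times 100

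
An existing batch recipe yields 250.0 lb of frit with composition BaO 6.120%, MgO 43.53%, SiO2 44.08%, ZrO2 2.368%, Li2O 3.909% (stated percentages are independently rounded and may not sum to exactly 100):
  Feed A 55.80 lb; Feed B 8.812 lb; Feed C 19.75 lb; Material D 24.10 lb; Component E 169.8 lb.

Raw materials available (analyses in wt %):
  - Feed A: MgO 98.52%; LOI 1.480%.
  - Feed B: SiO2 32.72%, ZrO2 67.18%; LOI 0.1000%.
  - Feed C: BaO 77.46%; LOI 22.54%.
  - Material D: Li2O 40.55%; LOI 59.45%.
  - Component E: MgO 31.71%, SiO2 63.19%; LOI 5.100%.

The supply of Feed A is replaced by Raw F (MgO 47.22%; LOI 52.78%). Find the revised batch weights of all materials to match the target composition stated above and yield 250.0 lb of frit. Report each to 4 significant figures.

Revised batch per 250.0 lb frit:
  Raw F: 116.4 lb
  Feed B: 8.812 lb
  Feed C: 19.75 lb
  Material D: 24.10 lb
  Component E: 169.8 lb
Total batch = 338.9 lb; LOI loss = 88.88 lb

Full precision is held from start to finish. Working values are displayed, with 4-significant-figure rounding, within the worked lines — each reported number is rounded only once. Derived quantities (the yield, ignition loss, net glass mass, totals, the five compositions) are carried using the weight values on 250.0 lb of glass at exact precision precisely as stated by the problem or answer text.
The oxide mass targets at 250.0 lb frit:
  BaO: 6.120% × 250.0 = 15.30 lb
  MgO: 43.53% × 250.0 = 108.8 lb
  SiO2: 44.08% × 250.0 = 110.2 lb
  ZrO2: 2.368% × 250.0 = 5.920 lb
  Li2O: 3.909% × 250.0 = 9.772 lb
Oxide-by-oxide audit with the batch weights as given, on the stated basis (summed amounts equal target values given rounding of the digits):
  BaO: 19.75·0.7746 = 15.30 lb (target 15.30 lb)
  MgO: 116.4·0.4722 + 169.8·0.3171 = 108.8 lb (target 108.8 lb)
  SiO2: 8.812·0.3272 + 169.8·0.6319 = 110.2 lb (target 110.2 lb)
  ZrO2: 8.812·0.6718 = 5.920 lb (target 5.920 lb)
  Li2O: 24.10·0.4055 = 9.773 lb (target 9.772 lb)
Glass-mass sanity pass: total batch − LOI = 250.0 lb (per-oxide target masses sum to 250.0 lb; with the basis standing at 250.0 lb — any gap is answer rounding).
Total batch = Σ batch = 338.9 lb; Σ batch·LOI gives LOI loss = 88.88 lb; yield = glass ÷ total batch = 73.77%.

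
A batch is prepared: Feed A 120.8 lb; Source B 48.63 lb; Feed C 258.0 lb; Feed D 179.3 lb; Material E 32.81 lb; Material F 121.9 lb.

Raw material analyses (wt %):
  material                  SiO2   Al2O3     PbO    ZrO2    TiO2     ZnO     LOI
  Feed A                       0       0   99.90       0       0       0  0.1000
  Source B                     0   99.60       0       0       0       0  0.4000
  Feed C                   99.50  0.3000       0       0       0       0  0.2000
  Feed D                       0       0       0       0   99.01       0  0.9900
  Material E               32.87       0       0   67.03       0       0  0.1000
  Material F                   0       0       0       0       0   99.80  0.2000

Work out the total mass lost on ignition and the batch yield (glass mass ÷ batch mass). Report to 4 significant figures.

Values along the way are shown rounded to four significant figures when written out — all arithmetic keeps full precision end to end; every reported figure takes just one rounding — all derived quantities (the totals, glass mass, yield, LOI, six oxide percentages) are recomputed from the batch weights at 758.6 lb of glass in full precision exactly as printed in the problem or the answer.
Each material's LOI contribution:
  Feed A: 120.8 × 0.001000 = 0.1208 lb
  Source B: 48.63 × 0.004000 = 0.1945 lb
  Feed C: 258.0 × 0.002000 = 0.5160 lb
  Feed D: 179.3 × 0.009900 = 1.775 lb
  Material E: 32.81 × 0.001000 = 0.03281 lb
  Material F: 121.9 × 0.002000 = 0.2438 lb
Total LOI = 2.883 lb
Glass = batch − LOI = 761.4 − 2.883 = 758.6 lb

LOI loss = 2.883 lb; glass = 758.6 lb; yield = 99.62%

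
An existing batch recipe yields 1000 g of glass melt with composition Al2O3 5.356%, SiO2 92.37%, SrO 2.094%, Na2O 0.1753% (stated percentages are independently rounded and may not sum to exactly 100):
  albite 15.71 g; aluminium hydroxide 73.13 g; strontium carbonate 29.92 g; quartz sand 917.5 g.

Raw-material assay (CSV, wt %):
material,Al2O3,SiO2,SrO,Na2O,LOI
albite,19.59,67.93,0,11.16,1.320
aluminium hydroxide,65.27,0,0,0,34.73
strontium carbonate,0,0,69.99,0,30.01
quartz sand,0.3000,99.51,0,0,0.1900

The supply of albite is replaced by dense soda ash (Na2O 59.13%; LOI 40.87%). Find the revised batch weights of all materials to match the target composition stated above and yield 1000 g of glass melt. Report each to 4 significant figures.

Revised batch per 1000 g glass melt:
  dense soda ash: 2.965 g
  aluminium hydroxide: 77.79 g
  strontium carbonate: 29.92 g
  quartz sand: 928.2 g
Total batch = 1039 g; LOI loss = 38.97 g

Values along the way are displayed rounded to four significant digits across the worked steps — the working math holds full precision through the solve. Each reported value undergoes a single rounding — all derived quantities (yield, glass mass, LOI, the four compositions, the totals) are re-derived at full precision starting from the weights for 1000 g of glass, as set out in the problem or the answer.
Oxide mass targets, per 1000 g glass melt:
  Al2O3: 5.356% × 1000 = 53.56 g
  SiO2: 92.37% × 1000 = 923.7 g
  SrO: 2.094% × 1000 = 20.94 g
  Na2O: 0.1753% × 1000 = 1.753 g
Sums-versus-targets review on the weights just shown, under the basis named above (summed amounts equal target values modulo rounding of the values):
  Al2O3: 77.79·0.6527 + 928.2·0.003000 = 53.56 g (target 53.56 g)
  SiO2: 928.2·0.9951 = 923.7 g (target 923.7 g)
  SrO: 29.92·0.6999 = 20.94 g (target 20.94 g)
  Na2O: 2.965·0.5913 = 1.753 g (target 1.753 g)
Auditing the glass mass value: total charge less LOI = 999.9 g (targets for the oxides total 1000 g; basis as stated: 1000 g — gaps are rounding artifacts).
Batch total: Σ batch = 1039 g; LOI removed, Σ of batch·LOI: 38.97 g; glass ÷ batch gives a yield of 96.25%.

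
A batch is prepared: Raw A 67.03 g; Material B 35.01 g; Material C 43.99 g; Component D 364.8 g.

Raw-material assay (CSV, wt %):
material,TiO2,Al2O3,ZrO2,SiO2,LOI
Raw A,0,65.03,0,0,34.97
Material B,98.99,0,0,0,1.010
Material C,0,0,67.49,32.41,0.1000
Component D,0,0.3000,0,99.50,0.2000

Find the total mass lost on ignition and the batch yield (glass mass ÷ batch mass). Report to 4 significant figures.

LOI loss = 24.57 g; glass = 486.3 g; yield = 95.19%

The intermediate values appear rounded to 4 significant digits in the printout; the working math carries exact precision all the way through. Each reported figure is rounded once only; all derived quantities are recomputed in full float precision (ignition loss, four oxide percentages, yield, glass mass, the totals) from the weighed amounts at 486.3 g of glass exactly as shown in problem or answer.
Loss on ignition, line by line:
  Raw A: 67.03 × 0.3497 = 23.44 g
  Material B: 35.01 × 0.01010 = 0.3536 g
  Material C: 43.99 × 0.001000 = 0.04399 g
  Component D: 364.8 × 0.002000 = 0.7296 g
Total LOI = 24.57 g
Glass = batch − LOI = 510.8 − 24.57 = 486.3 g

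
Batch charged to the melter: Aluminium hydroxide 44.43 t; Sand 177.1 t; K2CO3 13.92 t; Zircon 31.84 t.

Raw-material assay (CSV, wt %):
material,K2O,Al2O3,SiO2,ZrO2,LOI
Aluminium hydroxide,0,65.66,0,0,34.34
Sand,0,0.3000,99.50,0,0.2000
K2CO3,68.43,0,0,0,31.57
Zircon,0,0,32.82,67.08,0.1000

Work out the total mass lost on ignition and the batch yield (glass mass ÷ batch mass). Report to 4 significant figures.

All arithmetic runs at full float precision at all times; intermediates are printed, rounded to four significant digits, on the page. Exactly one rounding lands on each reported number; derived quantities, including ignition loss, the four compositions, yield, the totals, glass mass, are carried from the weighed amounts per 247.3 t of glass in exact precision, exactly as shown in the problem or the answer.
Each material's LOI contribution:
  Aluminium hydroxide: 44.43 × 0.3434 = 15.26 t
  Sand: 177.1 × 0.002000 = 0.3542 t
  K2CO3: 13.92 × 0.3157 = 4.395 t
  Zircon: 31.84 × 0.001000 = 0.03184 t
Total LOI = 20.04 t
Glass = batch − LOI = 267.3 − 20.04 = 247.3 t

LOI loss = 20.04 t; glass = 247.3 t; yield = 92.50%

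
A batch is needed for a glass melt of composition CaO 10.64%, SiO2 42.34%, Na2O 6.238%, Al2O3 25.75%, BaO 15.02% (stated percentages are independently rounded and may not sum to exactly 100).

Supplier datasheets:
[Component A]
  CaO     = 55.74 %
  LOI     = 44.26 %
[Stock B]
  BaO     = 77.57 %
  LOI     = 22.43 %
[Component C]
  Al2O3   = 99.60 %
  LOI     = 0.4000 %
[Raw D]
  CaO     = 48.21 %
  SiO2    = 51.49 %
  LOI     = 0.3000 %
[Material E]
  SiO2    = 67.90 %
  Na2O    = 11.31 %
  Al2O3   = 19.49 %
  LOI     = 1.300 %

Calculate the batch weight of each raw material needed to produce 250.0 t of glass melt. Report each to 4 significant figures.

Batch per 250.0 t glass melt:
  Component A: 27.19 t
  Stock B: 48.41 t
  Component C: 37.65 t
  Raw D: 23.74 t
  Material E: 137.9 t
Total batch = 274.9 t; LOI loss = 24.91 t; yield = 90.94%

Each numeric step maintains full precision in every operation. Values along the way are displayed rounded off to 4 significant figures in the printout — every reported result is rounded once only; all derived quantities (LOI, glass mass, the totals, the yield, five oxide percentages) are carried in exact precision using the weight values at 250.0 t of glass exactly as printed in either problem or answer.
The oxide mass targets at 250.0 t glass melt:
  CaO: 10.64% × 250.0 = 26.60 t
  SiO2: 42.34% × 250.0 = 105.8 t
  Na2O: 6.238% × 250.0 = 15.60 t
  Al2O3: 25.75% × 250.0 = 64.38 t
  BaO: 15.02% × 250.0 = 37.55 t
Per-oxide balance check on the weights just shown, for the quoted basis mass (each sum matches its target mass net of answer rounding effects):
  CaO: 27.19·0.5574 + 23.74·0.4821 = 26.60 t (target 26.60 t)
  SiO2: 23.74·0.5149 + 137.9·0.6790 = 105.9 t (target 105.8 t)
  Na2O: 137.9·0.1131 = 15.60 t (target 15.60 t)
  Al2O3: 37.65·0.9960 + 137.9·0.1949 = 64.38 t (target 64.38 t)
  BaO: 48.41·0.7757 = 37.55 t (target 37.55 t)
Consistency of the glass mass: net batch after ignition = 250.0 t (the targets, summed, come to 250.0 t; the stated basis being 250.0 t — deltas are rounding alone).
Adding the batch up: Σ batch = 274.9 t; the LOI term Σ batch·LOI equals 24.91 t; yield: glass divided by total = 90.94%.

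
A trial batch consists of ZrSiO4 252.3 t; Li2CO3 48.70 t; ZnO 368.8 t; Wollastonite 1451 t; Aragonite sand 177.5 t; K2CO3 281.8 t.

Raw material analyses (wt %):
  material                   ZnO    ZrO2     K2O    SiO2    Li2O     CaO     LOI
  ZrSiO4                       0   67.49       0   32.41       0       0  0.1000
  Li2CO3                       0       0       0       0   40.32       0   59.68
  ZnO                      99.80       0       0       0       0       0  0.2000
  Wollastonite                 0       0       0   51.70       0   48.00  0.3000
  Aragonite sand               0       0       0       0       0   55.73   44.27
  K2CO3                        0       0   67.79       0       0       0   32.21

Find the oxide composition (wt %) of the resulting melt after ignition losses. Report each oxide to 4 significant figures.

Values along the way are shown, rounded to 4 significant figures, in the working — the working math maintains exact precision through the solve — each reported number is rounded only once — all derived quantities are re-derived in exact precision (totals, net glass mass, the six compositions, the yield, LOI) from the weighed amounts at 2376 t of glass, as quoted within the problem or answer text.
What the batch supplies per oxide:
  ZnO: 368.8·0.9980 = 368.1 t
  ZrO2: 252.3·0.6749 = 170.3 t
  K2O: 281.8·0.6779 = 191.0 t
  SiO2: 252.3·0.3241 + 1451·0.5170 = 831.9 t
  Li2O: 48.70·0.4032 = 19.64 t
  CaO: 1451·0.4800 + 177.5·0.5573 = 795.4 t
LOI: 252.3·0.001000 + 48.70·0.5968 + 368.8·0.002000 + 1451·0.003000 + 177.5·0.4427 + 281.8·0.3221 = 203.8 t
batch − LOI leaves glass = 2580 − 203.8 = 2376 t (equal to the oxide-mass sum)
percent by weight: oxide/glass ×100

Glass mass = 2376 t (batch 2580 − LOI 203.8).
Composition: ZnO 15.49%, ZrO2 7.166%, K2O 8.039%, SiO2 35.01%, Li2O 0.8263%, CaO 33.47%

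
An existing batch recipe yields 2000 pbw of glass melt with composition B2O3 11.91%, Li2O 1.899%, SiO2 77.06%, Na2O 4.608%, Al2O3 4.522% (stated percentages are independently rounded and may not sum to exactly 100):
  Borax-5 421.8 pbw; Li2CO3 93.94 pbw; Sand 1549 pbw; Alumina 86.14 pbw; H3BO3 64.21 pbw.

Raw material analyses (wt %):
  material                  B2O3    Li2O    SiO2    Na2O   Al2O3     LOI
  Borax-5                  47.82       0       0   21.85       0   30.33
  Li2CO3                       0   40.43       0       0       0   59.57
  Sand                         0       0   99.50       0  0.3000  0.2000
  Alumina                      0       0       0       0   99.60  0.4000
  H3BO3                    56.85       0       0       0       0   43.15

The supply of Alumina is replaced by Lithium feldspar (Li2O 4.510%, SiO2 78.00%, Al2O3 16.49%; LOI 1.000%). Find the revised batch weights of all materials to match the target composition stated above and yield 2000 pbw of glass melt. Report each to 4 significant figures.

Mid-chain values are displayed rounded off to 4 significant digits at each printed step — the whole derivation runs at full float precision in every operation; exactly one rounding lands on each reported figure — all derived quantities (the totals, LOI, glass mass, yield, the five compositions) are carried in exact precision starting from the weights on 2000 pbw of glass as written in either problem or answer.
Target masses of each oxide per 2000 pbw glass melt:
  B2O3: 11.91% × 2000 = 238.2 pbw
  Li2O: 1.899% × 2000 = 37.98 pbw
  SiO2: 77.06% × 2000 = 1541 pbw
  Na2O: 4.608% × 2000 = 92.16 pbw
  Al2O3: 4.522% × 2000 = 90.44 pbw
Per-oxide balance check given the weights on record, for the quoted basis mass (target by target, the sums agree within answer rounding):
  B2O3: 421.8·0.4782 + 64.21·0.5685 = 238.2 pbw (target 238.2 pbw)
  Li2O: 35.06·0.4043 + 527.8·0.04510 = 37.98 pbw (target 37.98 pbw)
  SiO2: 1135·0.9950 + 527.8·0.7800 = 1541 pbw (target 1541 pbw)
  Na2O: 421.8·0.2185 = 92.16 pbw (target 92.16 pbw)
  Al2O3: 1135·0.003000 + 527.8·0.1649 = 90.44 pbw (target 90.44 pbw)
The glass-mass cross-check: total charge less LOI = 2000 pbw (the Σ of target masses is 2000 pbw; stated basis 2000 pbw — differing by rounding only).
Batch grand total — Σ batch = 2184 pbw; Σ batch·LOI gives LOI loss = 184.1 pbw; the yield ratio, glass ÷ batch: 91.57%.

Revised batch per 2000 pbw glass melt:
  Borax-5: 421.8 pbw
  Li2CO3: 35.06 pbw
  Sand: 1135 pbw
  Lithium feldspar: 527.8 pbw
  H3BO3: 64.21 pbw
Total batch = 2184 pbw; LOI loss = 184.1 pbw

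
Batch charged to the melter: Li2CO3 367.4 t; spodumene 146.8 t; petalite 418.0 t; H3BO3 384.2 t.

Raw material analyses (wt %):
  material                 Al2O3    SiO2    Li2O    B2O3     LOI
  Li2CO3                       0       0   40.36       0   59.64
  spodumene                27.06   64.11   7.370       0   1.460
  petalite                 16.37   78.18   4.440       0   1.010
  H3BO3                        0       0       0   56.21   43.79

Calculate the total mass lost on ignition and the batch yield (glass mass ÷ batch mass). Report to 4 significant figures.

LOI loss = 393.7 t; glass = 922.7 t; yield = 70.09%

Intermediates are shown rounded to four significant digits on the page. All arithmetic maintains full precision through every step — exactly one rounding lands on every reported figure. Derived quantities (totals, LOI, yield, four oxide percentages, net glass mass) are recomputed from the batch weights per 922.7 t of glass at exact precision as given in the question or the answer.
Ignition loss by material:
  Li2CO3: 367.4 × 0.5964 = 219.1 t
  spodumene: 146.8 × 0.01460 = 2.143 t
  petalite: 418.0 × 0.01010 = 4.222 t
  H3BO3: 384.2 × 0.4379 = 168.2 t
Total LOI = 393.7 t
Glass = batch − LOI = 1316 − 393.7 = 922.7 t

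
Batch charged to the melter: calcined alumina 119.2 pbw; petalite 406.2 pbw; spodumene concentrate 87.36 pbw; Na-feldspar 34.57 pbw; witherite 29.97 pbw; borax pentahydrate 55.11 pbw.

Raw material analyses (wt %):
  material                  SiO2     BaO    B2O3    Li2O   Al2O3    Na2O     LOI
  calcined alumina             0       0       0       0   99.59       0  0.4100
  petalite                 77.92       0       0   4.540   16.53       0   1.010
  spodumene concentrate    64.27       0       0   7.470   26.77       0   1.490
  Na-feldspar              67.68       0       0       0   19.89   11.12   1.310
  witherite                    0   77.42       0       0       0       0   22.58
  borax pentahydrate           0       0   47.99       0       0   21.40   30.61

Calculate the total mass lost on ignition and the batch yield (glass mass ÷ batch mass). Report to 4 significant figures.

The whole derivation maintains full float precision in every operation; mid-chain values are displayed (rounded to four significant figures) when written out; each reported figure undergoes a single rounding. All derived quantities, which include the six compositions, LOI, glass mass, totals, yield, are carried at exact precision, precisely as stated by the question or the answer, from the weighed amounts on 702.4 pbw of glass.
Material-by-material LOI:
  calcined alumina: 119.2 × 0.004100 = 0.4887 pbw
  petalite: 406.2 × 0.01010 = 4.103 pbw
  spodumene concentrate: 87.36 × 0.01490 = 1.302 pbw
  Na-feldspar: 34.57 × 0.01310 = 0.4529 pbw
  witherite: 29.97 × 0.2258 = 6.767 pbw
  borax pentahydrate: 55.11 × 0.3061 = 16.87 pbw
Total LOI = 29.98 pbw
Glass = batch − LOI = 732.4 − 29.98 = 702.4 pbw

LOI loss = 29.98 pbw; glass = 702.4 pbw; yield = 95.91%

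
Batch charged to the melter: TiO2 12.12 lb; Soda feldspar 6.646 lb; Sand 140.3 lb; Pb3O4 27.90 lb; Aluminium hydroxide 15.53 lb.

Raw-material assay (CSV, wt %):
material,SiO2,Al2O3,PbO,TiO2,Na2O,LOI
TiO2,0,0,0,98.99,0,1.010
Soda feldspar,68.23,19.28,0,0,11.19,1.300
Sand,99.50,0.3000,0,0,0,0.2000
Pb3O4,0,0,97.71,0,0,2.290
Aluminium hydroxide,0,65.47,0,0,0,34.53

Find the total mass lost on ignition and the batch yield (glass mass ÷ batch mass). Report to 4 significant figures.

Working values are displayed, rounded to four significant digits, between the steps; all arithmetic carries full float precision from first step to last. A single rounding completes every reported number — the derived quantities are carried using the weight values for 196.0 lb of glass at exact precision (the totals, five oxide percentages, yield, net glass mass, LOI) as quoted within either problem or answer.
Loss on ignition, line by line:
  TiO2: 12.12 × 0.01010 = 0.1224 lb
  Soda feldspar: 6.646 × 0.01300 = 0.08640 lb
  Sand: 140.3 × 0.002000 = 0.2806 lb
  Pb3O4: 27.90 × 0.02290 = 0.6389 lb
  Aluminium hydroxide: 15.53 × 0.3453 = 5.363 lb
Total LOI = 6.491 lb
Glass = batch − LOI = 202.5 − 6.491 = 196.0 lb

LOI loss = 6.491 lb; glass = 196.0 lb; yield = 96.79%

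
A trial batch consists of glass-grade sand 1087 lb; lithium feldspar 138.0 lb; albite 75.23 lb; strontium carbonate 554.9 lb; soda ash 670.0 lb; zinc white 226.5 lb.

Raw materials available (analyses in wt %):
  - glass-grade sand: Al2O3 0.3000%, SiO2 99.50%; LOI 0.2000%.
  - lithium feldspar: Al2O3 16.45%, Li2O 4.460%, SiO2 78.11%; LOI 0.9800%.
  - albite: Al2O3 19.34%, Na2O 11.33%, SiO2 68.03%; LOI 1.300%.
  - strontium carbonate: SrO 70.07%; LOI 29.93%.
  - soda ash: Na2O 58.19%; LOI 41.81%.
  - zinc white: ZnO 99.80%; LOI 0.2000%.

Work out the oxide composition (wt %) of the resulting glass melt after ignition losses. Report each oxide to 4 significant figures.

Glass mass = 2300 lb (batch 2752 − LOI 451.2).
Composition: Al2O3 1.761%, Na2O 17.32%, SrO 16.90%, Li2O 0.2675%, SiO2 53.93%, ZnO 9.826%

The working math maintains full precision throughout; in-progress results appear rounded to 4 significant digits alongside each step — a single rounding produces each reported result. All derived quantities, which include yield, ignition loss, the six compositions, the totals, net glass mass, are computed in full float precision, as set out in problem or answer, from the batch weights on 2300 lb of glass.
Per-oxide mass from batch:
  Al2O3: 1087·0.003000 + 138.0·0.1645 + 75.23·0.1934 = 40.51 lb
  Na2O: 75.23·0.1133 + 670.0·0.5819 = 398.4 lb
  SrO: 554.9·0.7007 = 388.8 lb
  Li2O: 138.0·0.04460 = 6.155 lb
  SiO2: 1087·0.9950 + 138.0·0.7811 + 75.23·0.6803 = 1241 lb
  ZnO: 226.5·0.9980 = 226.0 lb
LOI: 1087·0.002000 + 138.0·0.009800 + 75.23·0.01300 + 554.9·0.2993 + 670.0·0.4181 + 226.5·0.002000 = 451.2 lb
Glass mass = batch − LOI = 2752 − 451.2 = 2300 lb (= Σ oxide masses)
each oxide over glass, ×100, is wt %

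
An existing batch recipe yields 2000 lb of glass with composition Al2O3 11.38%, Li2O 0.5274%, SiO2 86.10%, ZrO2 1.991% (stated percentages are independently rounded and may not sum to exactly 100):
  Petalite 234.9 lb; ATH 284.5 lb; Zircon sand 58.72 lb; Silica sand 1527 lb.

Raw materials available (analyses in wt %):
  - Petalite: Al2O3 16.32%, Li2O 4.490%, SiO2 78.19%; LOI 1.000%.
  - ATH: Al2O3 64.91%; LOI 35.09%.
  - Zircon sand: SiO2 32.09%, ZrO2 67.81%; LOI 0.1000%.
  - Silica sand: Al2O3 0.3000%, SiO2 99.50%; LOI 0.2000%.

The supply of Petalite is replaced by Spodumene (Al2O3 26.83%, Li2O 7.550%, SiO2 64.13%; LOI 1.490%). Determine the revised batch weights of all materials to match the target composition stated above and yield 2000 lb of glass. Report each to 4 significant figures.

The whole derivation keeps full precision throughout; mid-chain values are displayed rounded to 4 significant digits between the steps; a single rounding finalizes each reported result; derived quantities (ignition loss, the totals, yield, the four compositions, glass mass) are rebuilt from the batch weights on 2000 lb of glass at full float precision, as quoted within problem or answer.
Target masses of each oxide per 2000 lb glass:
  Al2O3: 11.38% × 2000 = 227.6 lb
  Li2O: 0.5274% × 2000 = 10.55 lb
  SiO2: 86.10% × 2000 = 1722 lb
  ZrO2: 1.991% × 2000 = 39.82 lb
Balance tally, oxide-wise, working from each reported weight, under the basis named above (every target is met by its sum up to rounding of the answer):
  Al2O3: 139.7·0.2683 + 285.4·0.6491 + 1622·0.003000 = 227.6 lb (target 227.6 lb)
  Li2O: 139.7·0.07550 = 10.55 lb (target 10.55 lb)
  SiO2: 139.7·0.6413 + 58.72·0.3209 + 1622·0.9950 = 1722 lb (target 1722 lb)
  ZrO2: 58.72·0.6781 = 39.82 lb (target 39.82 lb)
Mass balance on the glass: net batch after ignition = 2000 lb (targets for the oxides total 2000 lb; against the stated basis, 2000 lb — any gap is answer rounding).
Summing the batch: Σ batch = 2106 lb; loss to ignition Σ batch·LOI = 105.5 lb; yield, glass over the total, = 94.99%.

Revised batch per 2000 lb glass:
  Spodumene: 139.7 lb
  ATH: 285.4 lb
  Zircon sand: 58.72 lb
  Silica sand: 1622 lb
Total batch = 2106 lb; LOI loss = 105.5 lb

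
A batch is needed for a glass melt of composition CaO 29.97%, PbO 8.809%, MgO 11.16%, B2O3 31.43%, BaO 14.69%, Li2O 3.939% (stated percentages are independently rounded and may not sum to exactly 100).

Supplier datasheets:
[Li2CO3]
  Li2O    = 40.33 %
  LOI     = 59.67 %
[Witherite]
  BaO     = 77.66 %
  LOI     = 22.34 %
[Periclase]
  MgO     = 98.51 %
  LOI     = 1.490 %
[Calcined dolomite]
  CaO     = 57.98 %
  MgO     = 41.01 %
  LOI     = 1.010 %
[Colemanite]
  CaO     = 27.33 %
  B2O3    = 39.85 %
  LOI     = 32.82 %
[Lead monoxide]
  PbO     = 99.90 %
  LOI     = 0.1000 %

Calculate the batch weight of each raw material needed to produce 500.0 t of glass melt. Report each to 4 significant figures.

Intermediates are displayed, rounded to 4 significant digits, within the worked lines — each numeric step holds full float precision in all steps — each reported value receives exactly one rounding — the derived quantities are carried starting from the weights for 500.0 t of glass at exact precision (net glass mass, the yield, ignition loss, the totals, the six compositions), as they appear in question or answer.
Target oxide masses per 500.0 t glass melt:
  CaO: 29.97% × 500.0 = 149.8 t
  PbO: 8.809% × 500.0 = 44.04 t
  MgO: 11.16% × 500.0 = 55.80 t
  B2O3: 31.43% × 500.0 = 157.2 t
  BaO: 14.69% × 500.0 = 73.45 t
  Li2O: 3.939% × 500.0 = 19.70 t
Verifying the oxide balance from the weights as reported, relative to the basis at hand (every target is met by its sum up to rounding of the answer):
  CaO: 72.56·0.5798 + 394.4·0.2733 = 149.9 t (target 149.8 t)
  PbO: 44.09·0.9990 = 44.05 t (target 44.04 t)
  MgO: 26.44·0.9851 + 72.56·0.4101 = 55.80 t (target 55.80 t)
  B2O3: 394.4·0.3985 = 157.2 t (target 157.2 t)
  BaO: 94.58·0.7766 = 73.45 t (target 73.45 t)
  Li2O: 48.83·0.4033 = 19.69 t (target 19.70 t)
Glass-mass closure: batch Σ − ignition loss = 500.0 t (oxide target masses add up to 500.0 t; against the stated basis, 500.0 t — gaps are rounding artifacts).
Batch grand total — Σ batch = 680.9 t; loss to ignition Σ batch·LOI = 180.9 t; yield, glass over the total, = 73.44%.

Batch per 500.0 t glass melt:
  Li2CO3: 48.83 t
  Witherite: 94.58 t
  Periclase: 26.44 t
  Calcined dolomite: 72.56 t
  Colemanite: 394.4 t
  Lead monoxide: 44.09 t
Total batch = 680.9 t; LOI loss = 180.9 t; yield = 73.44%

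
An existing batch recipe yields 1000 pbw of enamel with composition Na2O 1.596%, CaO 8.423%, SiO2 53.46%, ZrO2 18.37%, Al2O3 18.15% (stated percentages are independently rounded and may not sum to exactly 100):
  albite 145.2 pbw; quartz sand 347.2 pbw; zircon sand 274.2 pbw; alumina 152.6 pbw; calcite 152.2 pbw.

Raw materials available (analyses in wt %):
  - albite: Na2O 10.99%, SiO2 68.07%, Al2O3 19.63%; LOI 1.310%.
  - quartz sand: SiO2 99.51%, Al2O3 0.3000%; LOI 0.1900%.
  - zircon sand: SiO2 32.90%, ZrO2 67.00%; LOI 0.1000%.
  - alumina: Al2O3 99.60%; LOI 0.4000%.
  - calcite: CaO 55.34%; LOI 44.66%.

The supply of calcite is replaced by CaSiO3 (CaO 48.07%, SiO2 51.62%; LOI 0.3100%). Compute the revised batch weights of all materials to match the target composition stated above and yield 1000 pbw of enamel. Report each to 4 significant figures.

The intermediate values are displayed with 4-significant-figure rounding on the page; all arithmetic runs at full precision at all times. Exactly one rounding lands on each reported number; all derived quantities, which include five oxide percentages, yield, totals, LOI, glass mass, are rebuilt in full precision, exactly as printed in the problem or the answer, from the weighed amounts at 1000 pbw of glass.
Oxide-by-oxide targets in 1000 pbw enamel:
  Na2O: 1.596% × 1000 = 15.96 pbw
  CaO: 8.423% × 1000 = 84.23 pbw
  SiO2: 53.46% × 1000 = 534.6 pbw
  ZrO2: 18.37% × 1000 = 183.7 pbw
  Al2O3: 18.15% × 1000 = 181.5 pbw
Mass-balance tally per oxide with the batch weights as given, per the basis as stated (sum by sum, the targets are met net of answer rounding effects):
  Na2O: 145.2·0.1099 = 15.96 pbw (target 15.96 pbw)
  CaO: 175.2·0.4807 = 84.22 pbw (target 84.23 pbw)
  SiO2: 145.2·0.6807 + 256.3·0.9951 + 274.2·0.3290 + 175.2·0.5162 = 534.5 pbw (target 534.6 pbw)
  ZrO2: 274.2·0.6700 = 183.7 pbw (target 183.7 pbw)
  Al2O3: 145.2·0.1963 + 256.3·0.003000 + 152.8·0.9960 = 181.5 pbw (target 181.5 pbw)
Auditing the glass mass value: batch total minus LOI = 999.9 pbw (summing oxide targets gives 1000 pbw; against the stated basis, 1000 pbw — rounding explains the deltas).
Batch total: Σ batch = 1004 pbw; Σ batch·LOI gives LOI loss = 3.818 pbw; as yield: glass ÷ batch → 99.62%.

Revised batch per 1000 pbw enamel:
  albite: 145.2 pbw
  quartz sand: 256.3 pbw
  zircon sand: 274.2 pbw
  alumina: 152.8 pbw
  CaSiO3: 175.2 pbw
Total batch = 1004 pbw; LOI loss = 3.818 pbw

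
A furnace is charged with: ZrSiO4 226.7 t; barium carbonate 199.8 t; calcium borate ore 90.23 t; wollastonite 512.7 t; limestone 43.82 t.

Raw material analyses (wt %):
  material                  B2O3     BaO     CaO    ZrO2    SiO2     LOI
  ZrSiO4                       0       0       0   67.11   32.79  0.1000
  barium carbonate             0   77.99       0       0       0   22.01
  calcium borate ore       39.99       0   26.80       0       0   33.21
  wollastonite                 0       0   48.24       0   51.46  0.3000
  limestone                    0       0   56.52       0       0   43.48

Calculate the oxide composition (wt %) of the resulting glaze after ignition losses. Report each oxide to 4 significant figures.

Glass mass = 978.5 t (batch 1073 − LOI 94.76).
Composition: B2O3 3.688%, BaO 15.92%, CaO 30.28%, ZrO2 15.55%, SiO2 34.56%

All internal work holds full float precision from start to finish; mid-chain values appear rounded to 4 significant figures between the steps. Every reported number sees exactly one rounding. Derived quantities are recomputed at exact precision (ignition loss, five oxide percentages, the totals, yield, net glass mass) from the weighed amounts per 978.5 t of glass exactly as printed in question or answer.
Mass of each oxide from the mix:
  B2O3: 90.23·0.3999 = 36.08 t
  BaO: 199.8·0.7799 = 155.8 t
  CaO: 90.23·0.2680 + 512.7·0.4824 + 43.82·0.5652 = 296.3 t
  ZrO2: 226.7·0.6711 = 152.1 t
  SiO2: 226.7·0.3279 + 512.7·0.5146 = 338.2 t
LOI: 226.7·0.001000 + 199.8·0.2201 + 90.23·0.3321 + 512.7·0.003000 + 43.82·0.4348 = 94.76 t
Glass mass = batch − LOI = 1073 − 94.76 = 978.5 t (consistent with Σ oxide mass)
percent share: oxide ÷ glass, ×100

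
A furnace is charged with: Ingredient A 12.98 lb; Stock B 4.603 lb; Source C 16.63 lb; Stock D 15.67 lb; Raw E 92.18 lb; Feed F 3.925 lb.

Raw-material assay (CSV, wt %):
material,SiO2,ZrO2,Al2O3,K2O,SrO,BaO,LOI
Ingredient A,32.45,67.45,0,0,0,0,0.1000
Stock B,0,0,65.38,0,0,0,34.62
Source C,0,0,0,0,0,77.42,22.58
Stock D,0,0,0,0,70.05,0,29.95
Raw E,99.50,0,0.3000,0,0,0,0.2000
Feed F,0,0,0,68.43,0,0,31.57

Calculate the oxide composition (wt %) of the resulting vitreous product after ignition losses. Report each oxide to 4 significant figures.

In-progress results are shown with 4-significant-figure rounding in the printout. Each numeric step keeps full float precision from first step to last; every reported value takes a single rounding. The derived quantities are computed at full precision (six oxide percentages, totals, net glass mass, yield, ignition loss) starting from the weights on 134.5 lb of glass precisely as stated by the question or the answer.
Delivered oxide masses:
  SiO2: 12.98·0.3245 + 92.18·0.9950 = 95.93 lb
  ZrO2: 12.98·0.6745 = 8.755 lb
  Al2O3: 4.603·0.6538 + 92.18·0.003000 = 3.286 lb
  K2O: 3.925·0.6843 = 2.686 lb
  SrO: 15.67·0.7005 = 10.98 lb
  BaO: 16.63·0.7742 = 12.87 lb
LOI: 12.98·0.001000 + 4.603·0.3462 + 16.63·0.2258 + 15.67·0.2995 + 92.18·0.002000 + 3.925·0.3157 = 11.48 lb
Glass = total batch minus LOI = 146.0 − 11.48 = 134.5 lb (equal to the oxide-mass sum)
percent by weight: oxide/glass ×100

Glass mass = 134.5 lb (batch 146.0 − LOI 11.48).
Composition: SiO2 71.32%, ZrO2 6.509%, Al2O3 2.443%, K2O 1.997%, SrO 8.161%, BaO 9.572%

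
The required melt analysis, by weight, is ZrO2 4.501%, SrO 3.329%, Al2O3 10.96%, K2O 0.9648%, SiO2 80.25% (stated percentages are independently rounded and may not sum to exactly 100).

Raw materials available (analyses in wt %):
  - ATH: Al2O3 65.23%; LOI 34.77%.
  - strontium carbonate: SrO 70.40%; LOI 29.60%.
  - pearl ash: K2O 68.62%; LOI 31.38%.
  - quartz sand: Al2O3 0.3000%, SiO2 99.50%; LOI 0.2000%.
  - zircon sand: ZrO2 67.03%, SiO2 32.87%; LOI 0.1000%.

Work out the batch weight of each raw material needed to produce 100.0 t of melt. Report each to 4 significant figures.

Batch per 100.0 t melt:
  ATH: 16.44 t
  strontium carbonate: 4.729 t
  pearl ash: 1.406 t
  quartz sand: 78.43 t
  zircon sand: 6.715 t
Total batch = 107.7 t; LOI loss = 7.721 t; yield = 92.83%

The intermediate values are displayed with 4-significant-digit rounding across the worked steps. All arithmetic keeps exact precision in every operation; each reported result is rounded exactly once. Derived quantities, which include five oxide percentages, ignition loss, yield, the totals, net glass mass, are computed at exact precision, as quoted within the problem or answer text, from the batch weights on 100.0 t of glass.
Oxide-by-oxide targets in 100.0 t melt:
  ZrO2: 4.501% × 100.0 = 4.501 t
  SrO: 3.329% × 100.0 = 3.329 t
  Al2O3: 10.96% × 100.0 = 10.96 t
  K2O: 0.9648% × 100.0 = 0.9648 t
  SiO2: 80.25% × 100.0 = 80.25 t
Checking each oxide sum with the batch weights as given, on the stated basis (every target is met by its sum modulo rounding of the values):
  ZrO2: 6.715·0.6703 = 4.501 t (target 4.501 t)
  SrO: 4.729·0.7040 = 3.329 t (target 3.329 t)
  Al2O3: 16.44·0.6523 + 78.43·0.003000 = 10.96 t (target 10.96 t)
  K2O: 1.406·0.6862 = 0.9648 t (target 0.9648 t)
  SiO2: 78.43·0.9950 + 6.715·0.3287 = 80.25 t (target 80.25 t)
Consistency of the glass mass: total batch − LOI = 100.0 t (per-oxide target masses sum to 100.0 t; the stated basis being 100.0 t — differing by rounding only).
Total batch = Σ batch = 107.7 t; the LOI term Σ batch·LOI equals 7.721 t; glass ÷ batch gives a yield of 92.83%.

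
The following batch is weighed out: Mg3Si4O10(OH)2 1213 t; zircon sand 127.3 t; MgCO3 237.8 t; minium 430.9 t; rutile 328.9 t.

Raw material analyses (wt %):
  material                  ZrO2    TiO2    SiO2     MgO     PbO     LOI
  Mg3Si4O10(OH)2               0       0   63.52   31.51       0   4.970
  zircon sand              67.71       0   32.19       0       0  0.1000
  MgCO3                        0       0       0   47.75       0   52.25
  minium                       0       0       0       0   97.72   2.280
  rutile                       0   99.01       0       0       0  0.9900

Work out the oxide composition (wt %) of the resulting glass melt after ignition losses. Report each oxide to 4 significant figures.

The intermediate values are printed, rounded to four significant figures, at each printed step — all arithmetic maintains full float precision from start to finish. Exactly one rounding lands on every reported number; all derived quantities (ignition loss, net glass mass, the five compositions, totals, yield) are rebuilt at full precision from the weighed amounts per 2140 t of glass, as written in the problem or the answer.
Per-oxide mass from batch:
  ZrO2: 127.3·0.6771 = 86.19 t
  TiO2: 328.9·0.9901 = 325.6 t
  SiO2: 1213·0.6352 + 127.3·0.3219 = 811.5 t
  MgO: 1213·0.3151 + 237.8·0.4775 = 495.8 t
  PbO: 430.9·0.9772 = 421.1 t
LOI: 1213·0.04970 + 127.3·0.001000 + 237.8·0.5225 + 430.9·0.02280 + 328.9·0.009900 = 197.7 t
Glass = total batch minus LOI = 2338 − 197.7 = 2140 t (= the summed oxide contributions)
percent by weight: oxide/glass ×100

Glass mass = 2140 t (batch 2338 − LOI 197.7).
Composition: ZrO2 4.028%, TiO2 15.22%, SiO2 37.92%, MgO 23.16%, PbO 19.67%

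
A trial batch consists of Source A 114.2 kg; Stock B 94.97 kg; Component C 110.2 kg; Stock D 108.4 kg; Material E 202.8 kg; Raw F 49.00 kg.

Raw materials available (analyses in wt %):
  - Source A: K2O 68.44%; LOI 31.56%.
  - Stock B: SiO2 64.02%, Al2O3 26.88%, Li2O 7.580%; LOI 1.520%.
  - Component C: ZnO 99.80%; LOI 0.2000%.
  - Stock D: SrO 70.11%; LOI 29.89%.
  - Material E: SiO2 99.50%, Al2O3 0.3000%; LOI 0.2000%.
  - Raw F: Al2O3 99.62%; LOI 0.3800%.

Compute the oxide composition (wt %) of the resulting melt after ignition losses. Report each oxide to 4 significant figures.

The whole derivation maintains full float precision in every operation; intermediates appear with 4-significant-digit rounding at each printed step; every reported figure sees exactly one rounding. Derived quantities (yield, LOI, the totals, the six compositions, net glass mass) are computed starting from the weights at 608.9 kg of glass at full float precision as set out in question or answer.
Mass of each oxide from the mix:
  SiO2: 94.97·0.6402 + 202.8·0.9950 = 262.6 kg
  Al2O3: 94.97·0.2688 + 202.8·0.003000 + 49.00·0.9962 = 74.95 kg
  SrO: 108.4·0.7011 = 76.00 kg
  K2O: 114.2·0.6844 = 78.16 kg
  ZnO: 110.2·0.9980 = 110.0 kg
  Li2O: 94.97·0.07580 = 7.199 kg
LOI: 114.2·0.3156 + 94.97·0.01520 + 110.2·0.002000 + 108.4·0.2989 + 202.8·0.002000 + 49.00·0.003800 = 70.70 kg
Glass = total batch minus LOI = 679.6 − 70.70 = 608.9 kg (equal to the oxide-mass sum)
percent by weight: oxide/glass ×100

Glass mass = 608.9 kg (batch 679.6 − LOI 70.70).
Composition: SiO2 43.13%, Al2O3 12.31%, SrO 12.48%, K2O 12.84%, ZnO 18.06%, Li2O 1.182%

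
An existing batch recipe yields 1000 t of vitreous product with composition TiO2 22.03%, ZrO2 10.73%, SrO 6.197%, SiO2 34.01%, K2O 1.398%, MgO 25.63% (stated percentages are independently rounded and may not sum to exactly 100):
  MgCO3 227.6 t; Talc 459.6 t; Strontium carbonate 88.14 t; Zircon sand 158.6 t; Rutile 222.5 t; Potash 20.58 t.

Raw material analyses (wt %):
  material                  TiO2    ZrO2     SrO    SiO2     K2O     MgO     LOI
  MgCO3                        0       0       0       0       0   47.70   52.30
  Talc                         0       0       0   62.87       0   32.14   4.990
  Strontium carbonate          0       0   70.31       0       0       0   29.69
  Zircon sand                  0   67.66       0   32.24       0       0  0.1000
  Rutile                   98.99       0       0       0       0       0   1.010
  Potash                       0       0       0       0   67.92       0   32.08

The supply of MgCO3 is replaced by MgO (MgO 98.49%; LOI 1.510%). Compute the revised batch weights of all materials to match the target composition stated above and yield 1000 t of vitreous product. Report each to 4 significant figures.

All arithmetic maintains full precision throughout — intermediates are printed rounded to four significant figures; each reported value carries a single rounding — the derived quantities (glass mass, six oxide percentages, the yield, the totals, ignition loss) are carried at full precision starting from the weights on 1000 t of glass, as set out in the problem or the answer.
Per-oxide target masses for 1000 t vitreous product:
  TiO2: 22.03% × 1000 = 220.3 t
  ZrO2: 10.73% × 1000 = 107.3 t
  SrO: 6.197% × 1000 = 61.97 t
  SiO2: 34.01% × 1000 = 340.1 t
  K2O: 1.398% × 1000 = 13.98 t
  MgO: 25.63% × 1000 = 256.3 t
Per-oxide balance check working from each reported weight, at the basis given (each sum matches its target mass exact up to rounding of places):
  TiO2: 222.5·0.9899 = 220.3 t (target 220.3 t)
  ZrO2: 158.6·0.6766 = 107.3 t (target 107.3 t)
  SrO: 88.14·0.7031 = 61.97 t (target 61.97 t)
  SiO2: 459.6·0.6287 + 158.6·0.3224 = 340.1 t (target 340.1 t)
  K2O: 20.58·0.6792 = 13.98 t (target 13.98 t)
  MgO: 110.2·0.9849 + 459.6·0.3214 = 256.3 t (target 256.3 t)
Glass-mass bookkeeping: batch total minus LOI = 999.8 t (per-oxide target masses sum to 1000 t; against the stated basis, 1000 t — differing by rounding only).
Adding the batch up: Σ batch = 1060 t; ignition loss, Σ(batch × LOI) = 59.77 t; the yield ratio, glass ÷ batch: 94.36%.

Revised batch per 1000 t vitreous product:
  MgO: 110.2 t
  Talc: 459.6 t
  Strontium carbonate: 88.14 t
  Zircon sand: 158.6 t
  Rutile: 222.5 t
  Potash: 20.58 t
Total batch = 1060 t; LOI loss = 59.77 t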